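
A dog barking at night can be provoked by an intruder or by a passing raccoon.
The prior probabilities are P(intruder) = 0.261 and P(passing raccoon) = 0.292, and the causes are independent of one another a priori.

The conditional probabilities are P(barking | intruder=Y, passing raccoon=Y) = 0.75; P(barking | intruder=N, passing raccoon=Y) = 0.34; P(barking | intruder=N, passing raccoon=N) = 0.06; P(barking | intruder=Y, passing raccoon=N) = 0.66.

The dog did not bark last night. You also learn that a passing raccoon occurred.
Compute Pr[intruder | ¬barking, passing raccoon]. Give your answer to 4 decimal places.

Pr[intruder | ¬barking, passing raccoon] ≈ 0.1180

P(¬barking | passing raccoon) = 0.66*0.739 + 0.25*0.261 = 0.487740 + 0.065250 = 0.552990
The intruder-present share is 0.25*0.261 = 0.065250.
Hence the posterior is 0.065250/0.552990 ≈ 0.1180.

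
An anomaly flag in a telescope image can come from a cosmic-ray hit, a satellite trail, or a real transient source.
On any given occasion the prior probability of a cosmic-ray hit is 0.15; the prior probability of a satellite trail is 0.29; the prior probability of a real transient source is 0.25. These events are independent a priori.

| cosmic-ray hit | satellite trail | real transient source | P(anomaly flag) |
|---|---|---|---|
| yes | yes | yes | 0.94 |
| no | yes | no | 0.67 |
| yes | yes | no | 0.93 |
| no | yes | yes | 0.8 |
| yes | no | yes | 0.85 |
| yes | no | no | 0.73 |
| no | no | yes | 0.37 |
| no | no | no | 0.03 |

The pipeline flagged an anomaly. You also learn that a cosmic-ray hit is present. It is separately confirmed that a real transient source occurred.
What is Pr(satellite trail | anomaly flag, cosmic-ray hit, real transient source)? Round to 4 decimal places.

Sum P(anomaly flag|·) weighted by the priors over both values of satellite trail:
  P(anomaly flag | cosmic-ray hit, real transient source) = 0.85·0.71 + 0.94·0.29
        = 0.603500 + 0.272600 = 0.876100
Keeping only the satellite trail-present terms gives 0.272600, so
  P(satellite trail | anomaly flag, cosmic-ray hit, real transient source) = 0.272600 / 0.876100 ≈ 0.3112

Pr(satellite trail | anomaly flag, cosmic-ray hit, real transient source) ≈ 0.3112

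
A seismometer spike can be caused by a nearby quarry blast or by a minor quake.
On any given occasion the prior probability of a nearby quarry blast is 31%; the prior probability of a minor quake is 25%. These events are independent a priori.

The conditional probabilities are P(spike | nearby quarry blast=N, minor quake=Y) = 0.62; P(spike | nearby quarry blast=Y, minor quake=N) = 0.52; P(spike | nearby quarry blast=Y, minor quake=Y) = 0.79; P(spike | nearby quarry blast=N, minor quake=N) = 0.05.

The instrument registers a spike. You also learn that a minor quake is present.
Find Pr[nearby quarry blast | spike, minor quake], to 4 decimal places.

Pr[nearby quarry blast | spike, minor quake] ≈ 0.3641

Enumerate both values of nearby quarry blast and weight by the priors:
  P(spike | minor quake) = 0.62×0.69 + 0.79×0.31
        = 0.427800 + 0.244900 = 0.672700
The terms with nearby quarry blast present sum to 0.244900, so
  P(nearby quarry blast | spike, minor quake) = 0.244900 / 0.672700 ≈ 0.3641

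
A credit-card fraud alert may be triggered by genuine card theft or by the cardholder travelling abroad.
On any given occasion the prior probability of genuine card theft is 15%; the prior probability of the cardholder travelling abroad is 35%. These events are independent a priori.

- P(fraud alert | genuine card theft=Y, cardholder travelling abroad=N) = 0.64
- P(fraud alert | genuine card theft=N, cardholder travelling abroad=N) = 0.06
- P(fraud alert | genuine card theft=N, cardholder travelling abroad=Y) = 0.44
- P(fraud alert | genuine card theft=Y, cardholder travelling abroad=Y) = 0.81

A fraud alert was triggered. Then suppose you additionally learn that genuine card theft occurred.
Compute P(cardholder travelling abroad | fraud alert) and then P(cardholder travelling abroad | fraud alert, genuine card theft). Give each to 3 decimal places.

Numerator (weight on configurations with cardholder travelling abroad): 0.130900 + 0.042525 = 0.173425
Denominator P(fraud alert): 0.06·0.85·0.65 + 0.44·0.85·0.35 + 0.64·0.15·0.65 + 0.81·0.15·0.35 = 0.268975
Posterior = 0.173425 / 0.268975 ≈ 0.645

Now condition on the additional information:
Sum P(fraud alert|·) weighted by the priors over both values of cardholder travelling abroad:
  P(fraud alert | genuine card theft) = 0.64×0.65 + 0.81×0.35
        = 0.416000 + 0.283500 = 0.699500
Keeping only the cardholder travelling abroad-present terms gives 0.283500, so
  P(cardholder travelling abroad | fraud alert, genuine card theft) = 0.283500 / 0.699500 ≈ 0.405
Conditioning on genuine card theft lowers the posterior on cardholder travelling abroad: the classic explaining-away effect in a common-effect structure.

P(cardholder travelling abroad | fraud alert) ≈ 0.645; P(cardholder travelling abroad | fraud alert, genuine card theft) ≈ 0.405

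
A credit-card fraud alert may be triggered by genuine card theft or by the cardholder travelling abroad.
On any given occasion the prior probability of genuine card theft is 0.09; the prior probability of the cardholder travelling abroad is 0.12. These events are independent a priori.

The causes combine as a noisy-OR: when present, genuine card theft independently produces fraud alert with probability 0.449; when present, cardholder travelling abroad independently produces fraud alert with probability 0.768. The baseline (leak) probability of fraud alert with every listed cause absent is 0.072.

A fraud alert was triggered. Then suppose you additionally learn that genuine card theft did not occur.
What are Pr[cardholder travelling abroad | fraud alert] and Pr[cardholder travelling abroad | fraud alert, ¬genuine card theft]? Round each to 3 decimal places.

Pr[cardholder travelling abroad | fraud alert] ≈ 0.497; Pr[cardholder travelling abroad | fraud alert, ¬genuine card theft] ≈ 0.598

Under noisy-OR, P(fraud alert | causes) = 1 − (1−0.072)·∏(1−qᵢ) over the active causes.
By total probability over the 4 (genuine card theft, cardholder travelling abroad) configurations:
  P(fraud alert) = 0.072·0.91·0.88 + 0.784704·0.91·0.12 + 0.488672·0.09·0.88 + 0.881372·0.09·0.12
        = 0.057658 + 0.085690 + 0.038703 + 0.009519 = 0.191570
The terms with cardholder travelling abroad present sum to 0.095209, so
  P(cardholder travelling abroad | fraud alert) = 0.095209 / 0.191570 ≈ 0.497

Now condition on the additional information:
Enumerate both values of cardholder travelling abroad and weight by the priors:
  P(fraud alert | ¬genuine card theft) = 0.072*0.88 + 0.784704*0.12
        = 0.063360 + 0.094164 = 0.157524
Configurations with cardholder travelling abroad contribute 0.094164, so
  P(cardholder travelling abroad | fraud alert, ¬genuine card theft) = 0.094164 / 0.157524 ≈ 0.598
Ruling out genuine card theft raises the posterior on cardholder travelling abroad — the flip side of explaining away.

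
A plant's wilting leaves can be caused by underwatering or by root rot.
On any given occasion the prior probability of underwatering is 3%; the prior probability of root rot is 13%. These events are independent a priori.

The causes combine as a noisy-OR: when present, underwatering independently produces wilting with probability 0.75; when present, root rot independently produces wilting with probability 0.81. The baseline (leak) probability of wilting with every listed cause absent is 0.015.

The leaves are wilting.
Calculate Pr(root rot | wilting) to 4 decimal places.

Pr(root rot | wilting) ≈ 0.7666

Under noisy-OR, P(wilting | causes) = 1 − (1−0.015)·∏(1−qᵢ) over the active causes.
Numerator (weight on configurations with root rot): 0.102500 + 0.003718 = 0.106218
Normalizer over all consistent configurations: 0.015×0.97×0.87 + 0.81285×0.97×0.13 + 0.75375×0.03×0.87 + 0.953213×0.03×0.13 = 0.138549
Posterior = 0.106218 / 0.138549 ≈ 0.7666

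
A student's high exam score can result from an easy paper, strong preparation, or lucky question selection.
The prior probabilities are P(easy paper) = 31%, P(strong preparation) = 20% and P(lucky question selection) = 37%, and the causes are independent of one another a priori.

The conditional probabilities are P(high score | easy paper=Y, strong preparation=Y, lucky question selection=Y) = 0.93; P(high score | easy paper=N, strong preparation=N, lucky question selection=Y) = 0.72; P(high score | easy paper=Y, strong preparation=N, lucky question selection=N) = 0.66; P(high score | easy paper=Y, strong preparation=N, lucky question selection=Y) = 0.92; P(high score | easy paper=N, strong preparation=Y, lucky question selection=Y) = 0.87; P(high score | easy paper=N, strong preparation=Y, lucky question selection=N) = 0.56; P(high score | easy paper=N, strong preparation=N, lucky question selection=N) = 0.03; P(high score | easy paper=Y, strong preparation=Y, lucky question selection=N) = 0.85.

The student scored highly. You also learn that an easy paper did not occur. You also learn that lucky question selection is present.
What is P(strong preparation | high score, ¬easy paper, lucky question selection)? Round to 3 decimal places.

P(strong preparation | high score, ¬easy paper, lucky question selection) ≈ 0.232

P(high score | ¬easy paper, lucky question selection) = 0.72×0.8 + 0.87×0.2 = 0.576000 + 0.174000 = 0.750000
Of this, 0.174000 comes from 0.87×0.2 (the strong preparation=true cases).
Hence the posterior is 0.174000/0.750000 ≈ 0.232.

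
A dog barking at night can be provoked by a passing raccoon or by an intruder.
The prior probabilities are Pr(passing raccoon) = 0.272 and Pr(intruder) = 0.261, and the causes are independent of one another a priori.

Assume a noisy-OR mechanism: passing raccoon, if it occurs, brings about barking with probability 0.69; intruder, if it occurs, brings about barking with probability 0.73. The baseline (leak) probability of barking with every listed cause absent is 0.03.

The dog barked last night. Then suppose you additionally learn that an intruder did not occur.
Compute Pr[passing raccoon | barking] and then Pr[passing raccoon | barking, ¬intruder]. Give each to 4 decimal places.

Under noisy-OR, P(barking | causes) = 1 − (1−0.03)·∏(1−qᵢ) over the active causes.
Numerator (weight on configurations with passing raccoon): 0.140565 + 0.065228 = 0.205793
The normalizing constant is 0.03*0.728*0.739 + 0.7381*0.728*0.261 + 0.6993*0.272*0.739 + 0.918811*0.272*0.261 = 0.362178
Posterior = 0.205793 / 0.362178 ≈ 0.5682

With the extra evidence:
P(barking | ¬intruder) = 0.03×0.728 + 0.6993×0.272 = 0.021840 + 0.190210 = 0.212050
Restricting to configurations with passing raccoon present: 0.6993×0.272 = 0.190210.
So P(passing raccoon | barking, ¬intruder) = 0.190210/0.212050 ≈ 0.8970.

Pr[passing raccoon | barking] ≈ 0.5682; Pr[passing raccoon | barking, ¬intruder] ≈ 0.8970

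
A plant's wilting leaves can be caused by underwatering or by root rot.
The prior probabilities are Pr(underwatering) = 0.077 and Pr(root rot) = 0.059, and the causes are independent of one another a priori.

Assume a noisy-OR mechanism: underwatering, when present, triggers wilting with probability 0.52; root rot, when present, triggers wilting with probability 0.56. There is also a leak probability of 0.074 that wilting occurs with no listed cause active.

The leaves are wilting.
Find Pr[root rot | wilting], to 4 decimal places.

Pr[root rot | wilting] ≈ 0.2558

Under noisy-OR, P(wilting | causes) = 1 − (1−0.074)·∏(1−qᵢ) over the active causes.
Numerator (weight on configurations with root rot): 0.032269 + 0.003655 = 0.035924
Denominator P(wilting): 0.074×0.923×0.941 + 0.59256×0.923×0.059 + 0.55552×0.077×0.941 + 0.804429×0.077×0.059 = 0.140447
Posterior = 0.035924 / 0.140447 ≈ 0.2558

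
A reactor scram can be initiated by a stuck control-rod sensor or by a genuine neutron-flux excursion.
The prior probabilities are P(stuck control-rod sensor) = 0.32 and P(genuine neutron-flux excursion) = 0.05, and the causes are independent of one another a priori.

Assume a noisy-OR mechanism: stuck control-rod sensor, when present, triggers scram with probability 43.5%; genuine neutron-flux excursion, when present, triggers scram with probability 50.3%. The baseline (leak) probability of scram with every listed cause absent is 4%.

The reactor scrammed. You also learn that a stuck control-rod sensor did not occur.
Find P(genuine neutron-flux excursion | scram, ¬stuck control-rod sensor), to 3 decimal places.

Under noisy-OR, P(scram | causes) = 1 − (1−0.04)·∏(1−qᵢ) over the active causes.
Sum P(scram|·) weighted by the priors over both values of genuine neutron-flux excursion:
  P(scram | ¬stuck control-rod sensor) = 0.04*0.95 + 0.52288*0.05
        = 0.038000 + 0.026144 = 0.064144
The terms with genuine neutron-flux excursion present sum to 0.026144, so
  P(genuine neutron-flux excursion | scram, ¬stuck control-rod sensor) = 0.026144 / 0.064144 ≈ 0.408

P(genuine neutron-flux excursion | scram, ¬stuck control-rod sensor) ≈ 0.408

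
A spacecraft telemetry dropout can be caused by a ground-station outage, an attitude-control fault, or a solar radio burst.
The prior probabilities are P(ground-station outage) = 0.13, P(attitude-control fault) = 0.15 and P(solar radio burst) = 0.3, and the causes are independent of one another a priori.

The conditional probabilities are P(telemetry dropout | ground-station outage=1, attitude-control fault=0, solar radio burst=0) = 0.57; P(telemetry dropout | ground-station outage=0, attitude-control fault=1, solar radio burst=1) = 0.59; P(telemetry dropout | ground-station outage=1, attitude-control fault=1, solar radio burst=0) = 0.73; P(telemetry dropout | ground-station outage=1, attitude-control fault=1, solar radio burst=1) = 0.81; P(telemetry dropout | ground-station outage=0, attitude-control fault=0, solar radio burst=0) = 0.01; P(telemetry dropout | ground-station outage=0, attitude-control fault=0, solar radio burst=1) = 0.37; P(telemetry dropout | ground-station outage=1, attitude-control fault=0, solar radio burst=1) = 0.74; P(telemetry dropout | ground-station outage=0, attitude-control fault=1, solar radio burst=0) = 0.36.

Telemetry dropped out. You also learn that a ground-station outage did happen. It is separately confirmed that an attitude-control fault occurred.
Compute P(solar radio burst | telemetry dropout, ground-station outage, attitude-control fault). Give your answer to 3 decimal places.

Sum P(telemetry dropout|·) weighted by the priors over both values of solar radio burst:
  P(telemetry dropout | ground-station outage, attitude-control fault) = 0.73·0.7 + 0.81·0.3
        = 0.511000 + 0.243000 = 0.754000
Configurations with solar radio burst contribute 0.243000, so
  P(solar radio burst | telemetry dropout, ground-station outage, attitude-control fault) = 0.243000 / 0.754000 ≈ 0.322

P(solar radio burst | telemetry dropout, ground-station outage, attitude-control fault) ≈ 0.322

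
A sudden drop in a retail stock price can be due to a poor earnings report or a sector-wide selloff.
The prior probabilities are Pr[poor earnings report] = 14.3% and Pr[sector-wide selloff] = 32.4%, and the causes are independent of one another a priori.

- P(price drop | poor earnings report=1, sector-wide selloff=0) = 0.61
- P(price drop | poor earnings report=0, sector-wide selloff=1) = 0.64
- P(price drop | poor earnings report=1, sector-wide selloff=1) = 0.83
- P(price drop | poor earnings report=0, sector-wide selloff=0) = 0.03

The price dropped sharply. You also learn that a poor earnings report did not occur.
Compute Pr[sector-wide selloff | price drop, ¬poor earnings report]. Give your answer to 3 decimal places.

Pr[sector-wide selloff | price drop, ¬poor earnings report] ≈ 0.911

Weight on sector-wide selloff=true, given the evidence: 0.64×0.324 = 0.207360
Normalizer over all consistent configurations: 0.03×0.676 + 0.64×0.324 = 0.227640
P(sector-wide selloff | price drop, ¬poor earnings report) = 0.207360/0.227640 ≈ 0.911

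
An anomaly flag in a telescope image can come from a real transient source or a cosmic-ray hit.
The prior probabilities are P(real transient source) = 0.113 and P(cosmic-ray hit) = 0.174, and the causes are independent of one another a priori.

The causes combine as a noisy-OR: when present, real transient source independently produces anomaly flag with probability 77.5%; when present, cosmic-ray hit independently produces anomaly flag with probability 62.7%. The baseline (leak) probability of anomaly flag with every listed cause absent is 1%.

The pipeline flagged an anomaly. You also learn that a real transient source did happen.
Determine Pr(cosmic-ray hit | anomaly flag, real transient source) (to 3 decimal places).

Pr(cosmic-ray hit | anomaly flag, real transient source) ≈ 0.199

Under noisy-OR, P(anomaly flag | causes) = 1 − (1−0.01)·∏(1−qᵢ) over the active causes.
Enumerate both values of cosmic-ray hit and weight by the priors:
  P(anomaly flag | real transient source) = 0.77725×0.826 + 0.916914×0.174
        = 0.642008 + 0.159543 = 0.801551
Keeping only the cosmic-ray hit-present terms gives 0.159543, so
  P(cosmic-ray hit | anomaly flag, real transient source) = 0.159543 / 0.801551 ≈ 0.199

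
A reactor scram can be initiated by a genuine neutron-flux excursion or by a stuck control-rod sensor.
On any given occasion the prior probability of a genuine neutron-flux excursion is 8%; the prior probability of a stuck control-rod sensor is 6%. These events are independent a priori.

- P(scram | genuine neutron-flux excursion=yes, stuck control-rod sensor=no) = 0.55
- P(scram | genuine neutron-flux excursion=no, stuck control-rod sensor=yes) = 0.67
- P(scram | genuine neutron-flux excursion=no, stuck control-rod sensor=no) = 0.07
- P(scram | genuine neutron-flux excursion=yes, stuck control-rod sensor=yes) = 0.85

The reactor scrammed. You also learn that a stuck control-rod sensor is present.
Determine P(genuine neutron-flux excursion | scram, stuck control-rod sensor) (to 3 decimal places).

By total probability over both values of genuine neutron-flux excursion:
  P(scram | stuck control-rod sensor) = 0.67·0.92 + 0.85·0.08
        = 0.616400 + 0.068000 = 0.684400
The terms with genuine neutron-flux excursion present sum to 0.068000, so
  P(genuine neutron-flux excursion | scram, stuck control-rod sensor) = 0.068000 / 0.684400 ≈ 0.099

P(genuine neutron-flux excursion | scram, stuck control-rod sensor) ≈ 0.099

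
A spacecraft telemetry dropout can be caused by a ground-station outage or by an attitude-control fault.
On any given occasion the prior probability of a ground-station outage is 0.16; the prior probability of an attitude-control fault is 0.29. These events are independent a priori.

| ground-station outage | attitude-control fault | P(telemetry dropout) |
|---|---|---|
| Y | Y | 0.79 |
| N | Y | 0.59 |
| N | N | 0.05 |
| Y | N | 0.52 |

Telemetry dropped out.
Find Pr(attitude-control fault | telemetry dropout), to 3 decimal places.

Pr(attitude-control fault | telemetry dropout) ≈ 0.670

P(telemetry dropout) = 0.05*0.84*0.71 + 0.59*0.84*0.29 + 0.52*0.16*0.71 + 0.79*0.16*0.29 = 0.029820 + 0.143724 + 0.059072 + 0.036656 = 0.269272
The attitude-control fault-present share is 0.143724 + 0.036656 = 0.180380.
P(attitude-control fault | telemetry dropout) = 0.180380 / 0.269272 ≈ 0.670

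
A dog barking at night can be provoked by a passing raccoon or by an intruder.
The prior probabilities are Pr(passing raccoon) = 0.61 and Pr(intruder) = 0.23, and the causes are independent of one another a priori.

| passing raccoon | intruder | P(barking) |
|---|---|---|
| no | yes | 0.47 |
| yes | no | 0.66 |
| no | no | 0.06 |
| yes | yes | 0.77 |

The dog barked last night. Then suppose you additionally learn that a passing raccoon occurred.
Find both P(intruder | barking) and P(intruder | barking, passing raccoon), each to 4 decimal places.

P(intruder | barking) ≈ 0.3141; P(intruder | barking, passing raccoon) ≈ 0.2584

Sum P(barking|·) weighted by the priors over the 4 (passing raccoon, intruder) configurations:
  P(barking) = 0.06·0.39·0.77 + 0.47·0.39·0.23 + 0.66·0.61·0.77 + 0.77·0.61·0.23
        = 0.018018 + 0.042159 + 0.310002 + 0.108031 = 0.478210
Configurations with intruder contribute 0.150190, so
  P(intruder | barking) = 0.150190 / 0.478210 ≈ 0.3141

Now condition on the additional information:
Numerator (weight on configurations with intruder): 0.77*0.23 = 0.177100
Denominator P(barking | passing raccoon): 0.66*0.77 + 0.77*0.23 = 0.685300
P(intruder | barking, passing raccoon) = 0.177100/0.685300 ≈ 0.2584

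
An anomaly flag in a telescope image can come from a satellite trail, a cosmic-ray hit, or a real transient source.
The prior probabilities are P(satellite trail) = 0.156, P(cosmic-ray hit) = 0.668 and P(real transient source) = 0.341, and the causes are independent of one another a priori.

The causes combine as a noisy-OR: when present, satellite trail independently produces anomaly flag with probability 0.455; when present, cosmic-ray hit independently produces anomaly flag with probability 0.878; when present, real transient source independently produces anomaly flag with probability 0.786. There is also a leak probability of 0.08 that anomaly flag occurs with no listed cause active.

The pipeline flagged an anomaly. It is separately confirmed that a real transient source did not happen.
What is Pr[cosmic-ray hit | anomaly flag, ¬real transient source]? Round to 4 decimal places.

Under noisy-OR, P(anomaly flag | causes) = 1 − (1−0.08)·∏(1−qᵢ) over the active causes.
P(anomaly flag | ¬real transient source) = 0.08*0.844*0.332 + 0.88776*0.844*0.668 + 0.4986*0.156*0.332 + 0.938829*0.156*0.668 = 0.022417 + 0.500512 + 0.025823 + 0.097833 = 0.646585
Of this, 0.598345 comes from 0.500512 + 0.097833 (the cosmic-ray hit=true cases).
Hence the posterior is 0.598345/0.646585 ≈ 0.9254.

Pr[cosmic-ray hit | anomaly flag, ¬real transient source] ≈ 0.9254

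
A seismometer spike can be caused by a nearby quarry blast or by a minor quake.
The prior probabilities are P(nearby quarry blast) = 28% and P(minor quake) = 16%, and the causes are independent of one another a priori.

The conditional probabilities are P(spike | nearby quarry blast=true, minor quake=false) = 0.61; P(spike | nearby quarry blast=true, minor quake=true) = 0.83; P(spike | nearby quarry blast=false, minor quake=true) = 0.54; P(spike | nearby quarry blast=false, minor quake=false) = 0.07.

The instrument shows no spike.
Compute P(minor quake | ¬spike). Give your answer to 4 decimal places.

P(minor quake | ¬spike) ≈ 0.0848

P(¬spike) = 0.93×0.72×0.84 + 0.46×0.72×0.16 + 0.39×0.28×0.84 + 0.17×0.28×0.16 = 0.562464 + 0.052992 + 0.091728 + 0.007616 = 0.714800
Of this, 0.060608 comes from 0.052992 + 0.007616 (the minor quake=true cases).
P(minor quake | ¬spike) = 0.060608 / 0.714800 ≈ 0.0848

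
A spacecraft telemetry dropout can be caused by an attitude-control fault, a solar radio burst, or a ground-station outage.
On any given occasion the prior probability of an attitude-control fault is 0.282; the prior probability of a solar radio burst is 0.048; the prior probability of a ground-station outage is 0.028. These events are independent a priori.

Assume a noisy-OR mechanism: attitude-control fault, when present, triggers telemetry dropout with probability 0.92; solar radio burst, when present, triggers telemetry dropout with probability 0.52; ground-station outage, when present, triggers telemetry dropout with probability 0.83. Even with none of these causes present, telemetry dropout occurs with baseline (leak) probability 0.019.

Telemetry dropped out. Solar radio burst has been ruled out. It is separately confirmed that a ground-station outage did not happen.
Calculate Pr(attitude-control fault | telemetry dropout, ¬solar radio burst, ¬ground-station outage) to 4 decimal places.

Pr(attitude-control fault | telemetry dropout, ¬solar radio burst, ¬ground-station outage) ≈ 0.9501

Under noisy-OR, P(telemetry dropout | causes) = 1 − (1−0.019)·∏(1−qᵢ) over the active causes.
P(telemetry dropout | ¬solar radio burst, ¬ground-station outage) = 0.019*0.718 + 0.92152*0.282 = 0.013642 + 0.259869 = 0.273511
The attitude-control fault-present share is 0.92152*0.282 = 0.259869.
So P(attitude-control fault | telemetry dropout, ¬solar radio burst, ¬ground-station outage) = 0.259869/0.273511 ≈ 0.9501.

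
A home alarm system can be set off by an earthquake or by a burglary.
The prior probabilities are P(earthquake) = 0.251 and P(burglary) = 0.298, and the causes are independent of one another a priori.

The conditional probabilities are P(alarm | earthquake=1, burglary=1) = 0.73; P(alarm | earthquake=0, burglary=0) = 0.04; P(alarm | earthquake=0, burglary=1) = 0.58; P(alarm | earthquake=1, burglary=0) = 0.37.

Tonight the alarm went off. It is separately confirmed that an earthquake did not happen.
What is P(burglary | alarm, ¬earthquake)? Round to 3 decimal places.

P(burglary | alarm, ¬earthquake) ≈ 0.860

Sum P(alarm|·) weighted by the priors over both values of burglary:
  P(alarm | ¬earthquake) = 0.04*0.702 + 0.58*0.298
        = 0.028080 + 0.172840 = 0.200920
Configurations with burglary contribute 0.172840, so
  P(burglary | alarm, ¬earthquake) = 0.172840 / 0.200920 ≈ 0.860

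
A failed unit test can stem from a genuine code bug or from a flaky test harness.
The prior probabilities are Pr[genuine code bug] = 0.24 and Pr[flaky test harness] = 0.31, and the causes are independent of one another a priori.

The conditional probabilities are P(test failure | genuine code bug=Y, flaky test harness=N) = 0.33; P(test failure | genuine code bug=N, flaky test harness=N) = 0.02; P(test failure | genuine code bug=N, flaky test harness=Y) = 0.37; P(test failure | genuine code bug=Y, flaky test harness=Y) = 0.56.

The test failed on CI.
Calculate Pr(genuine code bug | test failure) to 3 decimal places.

Pr(genuine code bug | test failure) ≈ 0.497

Sum P(test failure|·) weighted by the priors over the 4 (genuine code bug, flaky test harness) configurations:
  P(test failure) = 0.02*0.76*0.69 + 0.37*0.76*0.31 + 0.33*0.24*0.69 + 0.56*0.24*0.31
        = 0.010488 + 0.087172 + 0.054648 + 0.041664 = 0.193972
The terms with genuine code bug present sum to 0.096312, so
  P(genuine code bug | test failure) = 0.096312 / 0.193972 ≈ 0.497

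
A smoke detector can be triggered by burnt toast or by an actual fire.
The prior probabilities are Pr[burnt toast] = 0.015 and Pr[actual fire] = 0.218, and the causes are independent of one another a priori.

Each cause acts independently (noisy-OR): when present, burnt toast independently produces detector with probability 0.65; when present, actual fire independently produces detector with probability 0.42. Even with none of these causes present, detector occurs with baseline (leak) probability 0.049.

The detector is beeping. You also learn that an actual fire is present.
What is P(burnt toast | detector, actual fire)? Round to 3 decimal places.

Under noisy-OR, P(detector | causes) = 1 − (1−0.049)·∏(1−qᵢ) over the active causes.
Numerator (weight on configurations with burnt toast): 0.806947·0.015 = 0.012104
Denominator P(detector | actual fire): 0.44842·0.985 + 0.806947·0.015 = 0.453798
P(burnt toast | detector, actual fire) = 0.012104/0.453798 ≈ 0.027

P(burnt toast | detector, actual fire) ≈ 0.027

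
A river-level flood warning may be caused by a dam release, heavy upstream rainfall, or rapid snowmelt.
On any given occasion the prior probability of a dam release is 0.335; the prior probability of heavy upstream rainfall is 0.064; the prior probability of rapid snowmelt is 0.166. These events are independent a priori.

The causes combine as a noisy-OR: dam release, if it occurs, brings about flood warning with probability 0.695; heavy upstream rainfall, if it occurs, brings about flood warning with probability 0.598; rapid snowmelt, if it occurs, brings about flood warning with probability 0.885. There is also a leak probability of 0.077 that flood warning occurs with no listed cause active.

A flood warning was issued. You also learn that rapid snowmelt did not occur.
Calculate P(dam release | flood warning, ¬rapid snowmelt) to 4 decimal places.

P(dam release | flood warning, ¬rapid snowmelt) ≈ 0.7658

Under noisy-OR, P(flood warning | causes) = 1 − (1−0.077)·∏(1−qᵢ) over the active causes.
By total probability over the 4 (dam release, heavy upstream rainfall) configurations:
  P(flood warning | ¬rapid snowmelt) = 0.077*0.665*0.936 + 0.628954*0.665*0.064 + 0.718485*0.335*0.936 + 0.886831*0.335*0.064
        = 0.047928 + 0.026768 + 0.225288 + 0.019014 = 0.318998
Configurations with dam release contribute 0.244302, so
  P(dam release | flood warning, ¬rapid snowmelt) = 0.244302 / 0.318998 ≈ 0.7658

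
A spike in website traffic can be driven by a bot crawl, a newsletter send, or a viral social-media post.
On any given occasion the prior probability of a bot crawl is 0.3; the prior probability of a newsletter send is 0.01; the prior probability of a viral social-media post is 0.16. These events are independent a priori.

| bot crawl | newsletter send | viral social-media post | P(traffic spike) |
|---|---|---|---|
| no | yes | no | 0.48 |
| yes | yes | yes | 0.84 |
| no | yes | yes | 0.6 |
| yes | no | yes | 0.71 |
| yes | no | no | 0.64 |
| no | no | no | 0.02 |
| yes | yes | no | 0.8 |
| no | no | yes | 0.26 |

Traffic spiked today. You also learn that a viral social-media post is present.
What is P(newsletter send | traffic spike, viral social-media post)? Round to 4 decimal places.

P(newsletter send | traffic spike, viral social-media post) ≈ 0.0169

Enumerate the 4 (bot crawl, newsletter send) configurations and weight by the priors:
  P(traffic spike | viral social-media post) = 0.26×0.7×0.99 + 0.6×0.7×0.01 + 0.71×0.3×0.99 + 0.84×0.3×0.01
        = 0.180180 + 0.004200 + 0.210870 + 0.002520 = 0.397770
The terms with newsletter send present sum to 0.006720, so
  P(newsletter send | traffic spike, viral social-media post) = 0.006720 / 0.397770 ≈ 0.0169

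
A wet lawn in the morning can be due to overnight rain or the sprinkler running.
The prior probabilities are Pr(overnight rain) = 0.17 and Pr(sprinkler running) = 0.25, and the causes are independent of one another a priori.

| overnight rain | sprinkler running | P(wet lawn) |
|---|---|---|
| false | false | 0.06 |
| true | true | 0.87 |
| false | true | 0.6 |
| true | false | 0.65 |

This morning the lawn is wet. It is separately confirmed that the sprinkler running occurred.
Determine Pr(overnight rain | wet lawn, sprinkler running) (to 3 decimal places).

P(wet lawn | sprinkler running) = 0.6×0.83 + 0.87×0.17 = 0.498000 + 0.147900 = 0.645900
Restricting to configurations with overnight rain present: 0.87×0.17 = 0.147900.
P(overnight rain | wet lawn, sprinkler running) = 0.147900 / 0.645900 ≈ 0.229

Pr(overnight rain | wet lawn, sprinkler running) ≈ 0.229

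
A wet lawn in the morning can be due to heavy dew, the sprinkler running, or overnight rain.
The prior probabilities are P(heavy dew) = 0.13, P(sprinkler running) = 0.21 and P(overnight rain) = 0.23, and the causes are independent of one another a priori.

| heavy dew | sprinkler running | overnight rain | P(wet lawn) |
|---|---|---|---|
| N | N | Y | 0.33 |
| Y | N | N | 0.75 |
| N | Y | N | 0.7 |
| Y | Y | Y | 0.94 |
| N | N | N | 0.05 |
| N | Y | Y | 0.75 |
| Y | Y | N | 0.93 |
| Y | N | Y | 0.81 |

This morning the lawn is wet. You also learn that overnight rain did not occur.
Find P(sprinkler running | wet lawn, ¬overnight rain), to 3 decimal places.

P(sprinkler running | wet lawn, ¬overnight rain) ≈ 0.579

P(wet lawn | ¬overnight rain) = 0.05*0.87*0.79 + 0.7*0.87*0.21 + 0.75*0.13*0.79 + 0.93*0.13*0.21 = 0.034365 + 0.127890 + 0.077025 + 0.025389 = 0.264669
Of this, 0.153279 comes from 0.127890 + 0.025389 (the sprinkler running=true cases).
P(sprinkler running | wet lawn, ¬overnight rain) = 0.153279 / 0.264669 ≈ 0.579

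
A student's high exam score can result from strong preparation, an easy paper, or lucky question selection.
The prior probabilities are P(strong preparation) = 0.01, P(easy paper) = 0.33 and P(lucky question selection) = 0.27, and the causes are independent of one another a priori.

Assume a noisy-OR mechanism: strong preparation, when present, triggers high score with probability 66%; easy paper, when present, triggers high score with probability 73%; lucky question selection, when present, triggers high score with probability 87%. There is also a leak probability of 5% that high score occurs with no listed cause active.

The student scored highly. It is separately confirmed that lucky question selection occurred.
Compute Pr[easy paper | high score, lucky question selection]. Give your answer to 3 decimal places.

Pr[easy paper | high score, lucky question selection] ≈ 0.352

Under noisy-OR, P(high score | causes) = 1 − (1−0.05)·∏(1−qᵢ) over the active causes.
By total probability over the 4 (strong preparation, easy paper) configurations:
  P(high score | lucky question selection) = 0.8765·0.99·0.67 + 0.966655·0.99·0.33 + 0.95801·0.01·0.67 + 0.988663·0.01·0.33
        = 0.581382 + 0.315806 + 0.006419 + 0.003263 = 0.906870
The terms with easy paper present sum to 0.319069, so
  P(easy paper | high score, lucky question selection) = 0.319069 / 0.906870 ≈ 0.352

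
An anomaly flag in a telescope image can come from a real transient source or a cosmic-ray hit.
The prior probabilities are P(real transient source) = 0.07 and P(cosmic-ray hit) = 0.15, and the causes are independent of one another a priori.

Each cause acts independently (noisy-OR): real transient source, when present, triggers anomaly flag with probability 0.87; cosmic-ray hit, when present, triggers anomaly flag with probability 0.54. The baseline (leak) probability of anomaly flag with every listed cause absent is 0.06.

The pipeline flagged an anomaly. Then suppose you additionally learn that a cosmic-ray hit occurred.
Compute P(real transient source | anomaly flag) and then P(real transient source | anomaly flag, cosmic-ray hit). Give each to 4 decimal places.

Under noisy-OR, P(anomaly flag | causes) = 1 − (1−0.06)·∏(1−qᵢ) over the active causes.
Sum P(anomaly flag|·) weighted by the priors over the 4 (real transient source, cosmic-ray hit) configurations:
  P(anomaly flag) = 0.06×0.93×0.85 + 0.5676×0.93×0.15 + 0.8778×0.07×0.85 + 0.943788×0.07×0.15
        = 0.047430 + 0.079180 + 0.052229 + 0.009910 = 0.188749
Configurations with real transient source contribute 0.062139, so
  P(real transient source | anomaly flag) = 0.062139 / 0.188749 ≈ 0.3292

Now also conditioning on cosmic-ray hit=true:
Enumerate both values of real transient source and weight by the priors:
  P(anomaly flag | cosmic-ray hit) = 0.5676*0.93 + 0.943788*0.07
        = 0.527868 + 0.066065 = 0.593933
Configurations with real transient source contribute 0.066065, so
  P(real transient source | anomaly flag, cosmic-ray hit) = 0.066065 / 0.593933 ≈ 0.1112
This is intercausal reasoning (explaining away): once cosmic-ray hit accounts for the anomaly flag, real transient source becomes less likely.

P(real transient source | anomaly flag) ≈ 0.3292; P(real transient source | anomaly flag, cosmic-ray hit) ≈ 0.1112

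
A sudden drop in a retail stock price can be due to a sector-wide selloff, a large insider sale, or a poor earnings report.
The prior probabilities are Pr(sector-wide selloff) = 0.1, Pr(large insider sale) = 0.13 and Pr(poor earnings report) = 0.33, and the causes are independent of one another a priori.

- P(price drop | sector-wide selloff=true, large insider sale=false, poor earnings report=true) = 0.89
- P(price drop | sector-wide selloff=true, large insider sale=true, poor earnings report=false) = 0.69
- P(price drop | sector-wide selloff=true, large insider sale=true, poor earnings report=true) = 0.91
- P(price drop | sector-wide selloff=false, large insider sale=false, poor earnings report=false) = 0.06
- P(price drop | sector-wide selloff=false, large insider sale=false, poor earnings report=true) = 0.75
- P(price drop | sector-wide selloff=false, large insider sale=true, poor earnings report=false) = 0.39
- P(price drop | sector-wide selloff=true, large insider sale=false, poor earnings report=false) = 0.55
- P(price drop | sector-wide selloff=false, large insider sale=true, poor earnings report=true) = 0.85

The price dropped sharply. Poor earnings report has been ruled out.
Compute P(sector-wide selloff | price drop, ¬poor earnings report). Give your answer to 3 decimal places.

Numerator (weight on configurations with sector-wide selloff): 0.047850 + 0.008970 = 0.056820
Denominator P(price drop | ¬poor earnings report): 0.06*0.9*0.87 + 0.39*0.9*0.13 + 0.55*0.1*0.87 + 0.69*0.1*0.13 = 0.149430
P(sector-wide selloff | price drop, ¬poor earnings report) = 0.056820/0.149430 ≈ 0.380

P(sector-wide selloff | price drop, ¬poor earnings report) ≈ 0.380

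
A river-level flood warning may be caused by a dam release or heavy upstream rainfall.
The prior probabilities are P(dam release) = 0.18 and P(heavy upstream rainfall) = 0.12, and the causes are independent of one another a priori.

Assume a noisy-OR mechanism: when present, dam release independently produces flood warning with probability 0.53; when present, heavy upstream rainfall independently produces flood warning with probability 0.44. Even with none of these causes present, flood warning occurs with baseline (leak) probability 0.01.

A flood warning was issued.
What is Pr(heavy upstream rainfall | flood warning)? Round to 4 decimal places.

Pr(heavy upstream rainfall | flood warning) ≈ 0.3942

Under noisy-OR, P(flood warning | causes) = 1 − (1−0.01)·∏(1−qᵢ) over the active causes.
For the numerator, keep only heavy upstream rainfall=true terms: 0.043847 + 0.015972 = 0.059819
Denominator P(flood warning): 0.01×0.82×0.88 + 0.4456×0.82×0.12 + 0.5347×0.18×0.88 + 0.739432×0.18×0.12 = 0.151731
P(heavy upstream rainfall | flood warning) = 0.059819/0.151731 ≈ 0.3942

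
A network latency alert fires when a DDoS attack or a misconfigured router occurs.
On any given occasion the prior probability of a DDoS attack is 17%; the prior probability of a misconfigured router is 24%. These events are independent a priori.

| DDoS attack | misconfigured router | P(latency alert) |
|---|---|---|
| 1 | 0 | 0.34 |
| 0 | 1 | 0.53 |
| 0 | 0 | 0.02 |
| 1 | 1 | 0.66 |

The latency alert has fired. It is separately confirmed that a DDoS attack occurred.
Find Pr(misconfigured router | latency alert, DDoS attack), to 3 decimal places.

Pr(misconfigured router | latency alert, DDoS attack) ≈ 0.380

By total probability over both values of misconfigured router:
  P(latency alert | DDoS attack) = 0.34×0.76 + 0.66×0.24
        = 0.258400 + 0.158400 = 0.416800
Configurations with misconfigured router contribute 0.158400, so
  P(misconfigured router | latency alert, DDoS attack) = 0.158400 / 0.416800 ≈ 0.380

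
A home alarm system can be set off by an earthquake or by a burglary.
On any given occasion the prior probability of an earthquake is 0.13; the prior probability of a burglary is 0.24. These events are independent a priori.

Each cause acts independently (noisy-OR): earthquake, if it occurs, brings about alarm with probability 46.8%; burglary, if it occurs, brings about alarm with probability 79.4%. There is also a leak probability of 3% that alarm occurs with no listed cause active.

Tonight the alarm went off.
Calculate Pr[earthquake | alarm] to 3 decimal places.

Under noisy-OR, P(alarm | causes) = 1 − (1−0.03)·∏(1−qᵢ) over the active causes.
Weight on earthquake=true, given the evidence: 0.047815 + 0.027883 = 0.075698
Normalizer over all consistent configurations: 0.03*0.87*0.76 + 0.80018*0.87*0.24 + 0.48396*0.13*0.76 + 0.893696*0.13*0.24 = 0.262612
Posterior = 0.075698 / 0.262612 ≈ 0.288

Pr[earthquake | alarm] ≈ 0.288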